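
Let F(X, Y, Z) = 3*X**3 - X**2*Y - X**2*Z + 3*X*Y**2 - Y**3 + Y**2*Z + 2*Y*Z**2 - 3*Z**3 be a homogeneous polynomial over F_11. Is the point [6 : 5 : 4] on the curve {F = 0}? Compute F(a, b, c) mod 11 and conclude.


F(6,5,4) ≡ 2 (mod 11); P is NOT on the curve.

Evaluate F(6, 5, 4) term-by-term (mod 11).
  3*X**3 ↦ 3·216·1·1 = 648
  -X**2*Y ↦ -1·36·5·1 = -180
  -X**2*Z ↦ -1·36·1·4 = -144
  3*X*Y**2 ↦ 3·6·25·1 = 450
  -Y**3 ↦ -1·1·125·1 = -125
  Y**2*Z ↦ 1·1·25·4 = 100
  2*Y*Z**2 ↦ 2·1·5·16 = 160
  -3*Z**3 ↦ -3·1·1·64 = -192
Sum: F(6, 5, 4) = (648) + (-180) + (-144) + (450) + (-125) + (100) + (160) + (-192) = 717.
Reducing mod 11: 717 ≡ 2 (mod 11).
Since F(a, b, c) ≡ 2 ≠ 0 (mod 11), P does NOT lie on the curve.


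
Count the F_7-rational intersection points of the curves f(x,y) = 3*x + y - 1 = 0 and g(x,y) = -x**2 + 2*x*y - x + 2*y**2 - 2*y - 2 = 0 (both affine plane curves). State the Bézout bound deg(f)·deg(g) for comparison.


Common zeros: {(4, 3), (6, 4)}; count = 2; Bézout bound = 2.

deg(f) = 1, deg(g) = 2, so Bézout bound = 2.
Scan x ∈ F_7. For each x, list the y ∈ F_7 with f(x, y) ≡ 0 and those with g(x, y) ≡ 0 (mod 7); the common zeros in that column are the intersection.
  x = 0: f ≡ 0 at y ∈ {1}; g ≡ 0 at y ∈ ∅; common: ∅.
  x = 1: f ≡ 0 at y ∈ {5}; g ≡ 0 at y ∈ {3, 4}; common: ∅.
  x = 2: f ≡ 0 at y ∈ {2}; g ≡ 0 at y ∈ ∅; common: ∅.
  x = 3: f ≡ 0 at y ∈ {6}; g ≡ 0 at y ∈ {0, 5}; common: ∅.
  x = 4: f ≡ 0 at y ∈ {3}; g ≡ 0 at y ∈ {1, 3}; common: {3}.
  x = 5: f ≡ 0 at y ∈ {0}; g ≡ 0 at y ∈ ∅; common: ∅.
  x = 6: f ≡ 0 at y ∈ {4}; g ≡ 0 at y ∈ {4, 5}; common: {4}.
Collecting: common zeros = {(4, 3), (6, 4)}, so the count is 2.
Comparison with the Bézout bound: 2 ≤ 2 = deg(f)·deg(g), as expected for curves with no common component (the bound is attained).


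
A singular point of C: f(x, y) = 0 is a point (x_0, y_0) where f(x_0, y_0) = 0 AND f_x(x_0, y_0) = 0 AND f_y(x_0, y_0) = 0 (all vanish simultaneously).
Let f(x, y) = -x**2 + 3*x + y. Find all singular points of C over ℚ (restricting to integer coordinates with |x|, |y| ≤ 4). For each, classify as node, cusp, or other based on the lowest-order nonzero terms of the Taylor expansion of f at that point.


No singular points in the scanned grid; C is smooth there.

Compute partial derivatives:
  f_x = 3 - 2*x.
  f_y = 1.
f_y = 1 is a nonzero constant, so f_y never vanishes: no point (x, y) can satisfy f = f_x = f_y = 0. In particular no (x, y) ∈ {−4, ..., 4}² is singular; the curve is smooth.


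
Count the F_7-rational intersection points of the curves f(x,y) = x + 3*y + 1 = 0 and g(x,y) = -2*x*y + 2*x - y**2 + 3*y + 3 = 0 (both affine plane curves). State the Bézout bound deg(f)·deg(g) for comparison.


Common zeros: {(1, 4), (2, 6)}; count = 2; Bézout bound = 2.

deg(f) = 1, deg(g) = 2, so Bézout bound = 2.
Scan x ∈ F_7. For each x, list the y ∈ F_7 with f(x, y) ≡ 0 and those with g(x, y) ≡ 0 (mod 7); the common zeros in that column are the intersection.
  x = 0: f ≡ 0 at y ∈ {2}; g ≡ 0 at y ∈ {5}; common: ∅.
  x = 1: f ≡ 0 at y ∈ {4}; g ≡ 0 at y ∈ {4}; common: {4}.
  x = 2: f ≡ 0 at y ∈ {6}; g ≡ 0 at y ∈ {0, 6}; common: {6}.
  x = 3: f ≡ 0 at y ∈ {1}; g ≡ 0 at y ∈ ∅; common: ∅.
  x = 4: f ≡ 0 at y ∈ {3}; g ≡ 0 at y ∈ ∅; common: ∅.
  x = 5: f ≡ 0 at y ∈ {5}; g ≡ 0 at y ∈ ∅; common: ∅.
  x = 6: f ≡ 0 at y ∈ {0}; g ≡ 0 at y ∈ {2, 3}; common: ∅.
Collecting: common zeros = {(1, 4), (2, 6)}, so the count is 2.
Comparison with the Bézout bound: 2 ≤ 2 = deg(f)·deg(g), as expected for curves with no common component (the bound is attained).


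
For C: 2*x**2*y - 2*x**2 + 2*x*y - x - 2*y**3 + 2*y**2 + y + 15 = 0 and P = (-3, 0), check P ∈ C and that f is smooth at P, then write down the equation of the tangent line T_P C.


Tangent line at P: 11*x + 13*y + 33 = 0.

Step 1: f(-3, 0) = 0, so P lies on C.
Step 2: partial derivatives
  f_x(x, y) = 4*x*y - 4*x + 2*y - 1, f_y(x, y) = 2*x**2 + 2*x - 6*y**2 + 4*y + 1.
  f_x(P) = 11, f_y(P) = 13 (gradient nonzero, so P is smooth).
Step 3: tangent line at P: 11·(x − -3) + 13·(y − 0) = 0.
Expanding: 11*x + 13*y + 33 = 0.


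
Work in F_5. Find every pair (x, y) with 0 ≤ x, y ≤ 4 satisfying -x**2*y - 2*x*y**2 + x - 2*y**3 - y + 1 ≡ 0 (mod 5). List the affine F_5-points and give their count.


Affine F_5-points: {(3, 4), (4, 0)}; count = 2.

For each of the 25 pairs (x, y) ∈ F_5², evaluate f(x, y) mod 5. Record the zeros.
  x = 0: [0↦1, 1↦3, 2↦3, 3↦4, 4↦4]  zeros at y ∈ ∅
  x = 1: [0↦2, 1↦1, 2↦4, 3↦4, 4↦4]  zeros at y ∈ ∅
  x = 2: [0↦3, 1↦2, 2↦1, 3↦3, 4↦1]  zeros at y ∈ ∅
  x = 3: [0↦4, 1↦1, 2↦4, 3↦1, 4↦0]  zeros at y ∈ {4}
  x = 4: [0↦0, 1↦3, 2↦3, 3↦3, 4↦1]  zeros at y ∈ {0}
Collecting zeros: affine points = {(3, 4), (4, 0)}.
Total count |C(F_5)_aff| = 2.


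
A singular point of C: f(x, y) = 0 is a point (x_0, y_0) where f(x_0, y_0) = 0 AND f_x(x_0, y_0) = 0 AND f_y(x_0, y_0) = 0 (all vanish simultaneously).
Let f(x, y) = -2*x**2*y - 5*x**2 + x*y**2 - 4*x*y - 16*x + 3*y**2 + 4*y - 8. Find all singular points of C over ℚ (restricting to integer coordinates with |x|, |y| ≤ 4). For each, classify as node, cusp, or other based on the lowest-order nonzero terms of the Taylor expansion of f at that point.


Singular points: {(-2, -2)}; classification: node.

Compute partial derivatives:
  f_x = -4*x*y - 10*x + y**2 - 4*y - 16.
  f_y = -2*x**2 + 2*x*y - 4*x + 6*y + 4.
Scan x_0 ∈ {−4, ..., 4}. For each x_0, f_y(x_0, y) is a polynomial in y; find its integer roots y ∈ {−4, ..., 4}, then test f_x and f at those candidates.
  x = -4: f_y(-4, y) = -2*y - 12; no integer root y with |y| ≤ 4.
  x = -3: f_y(-3, y) = -2; no integer root y with |y| ≤ 4.
  x = -2: f_y(-2, y) = 2*y + 4; vanishes at y ∈ {-2}. (-2, -2): f_x = 0, f = 0 — SINGULAR.
  x = -1: f_y(-1, y) = 4*y + 6; no integer root y with |y| ≤ 4.
  x = 0: f_y(0, y) = 6*y + 4; no integer root y with |y| ≤ 4.
  x = 1: f_y(1, y) = 8*y - 2; no integer root y with |y| ≤ 4.
  x = 2: f_y(2, y) = 10*y - 12; no integer root y with |y| ≤ 4.
  x = 3: f_y(3, y) = 12*y - 26; no integer root y with |y| ≤ 4.
  x = 4: f_y(4, y) = 14*y - 44; no integer root y with |y| ≤ 4.
Only singular point on the grid: (-2, -2).
Classify: substitute x = -2 + u, y = -2 + v and expand: f = -2*u**2*v - u**2 + u*v**2 + v**2.
No constant or linear terms (consistent with a singular point). Quadratic part: -u**2 + v**2. Cubic part: -2*u**2*v + u*v**2.
The quadratic part v**2 - u**2 = (v − u)(v + u) splits into two distinct linear factors, so there are two distinct tangent lines y − -2 = ±(x − -2) — this is a node (ordinary double point).
Classification: node.


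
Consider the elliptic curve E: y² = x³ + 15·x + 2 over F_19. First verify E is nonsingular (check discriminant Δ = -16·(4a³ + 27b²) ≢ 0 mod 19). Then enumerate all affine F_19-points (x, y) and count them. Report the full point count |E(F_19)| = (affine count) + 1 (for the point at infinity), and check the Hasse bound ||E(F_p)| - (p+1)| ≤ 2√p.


Affine points = {(3, 6), (3, 13), (6, 2), (6, 17), (8, 8), (8, 11), (9, 7), (9, 12), (11, 4), (11, 15), (13, 0), (14, 7), (14, 12), (15, 7), (15, 12), (16, 5), (16, 14), (18, 9), (18, 10)}; affine count = 19; |E(F_19)| = 20.

Discriminant check: Δ ∝ 4a³ + 27b² = 4·15³ + 27·2² = 4·3375 + 27·4 ≡ 4 (mod 19). Nonzero ⇒ E is nonsingular.
For each x ∈ F_19, compute rhs = x³ + 15·x + 2 mod 19, then count y ∈ F_19 with y² ≡ rhs.
  x = 0: rhs = 2, matching y values: none (0 points).
  x = 1: rhs = 18, matching y values: none (0 points).
  x = 2: rhs = 2, matching y values: none (0 points).
  x = 3: rhs = 17, matching y values: 6, 13 (2 points).
  x = 4: rhs = 12, matching y values: none (0 points).
  x = 5: rhs = 12, matching y values: none (0 points).
  x = 6: rhs = 4, matching y values: 2, 17 (2 points).
  x = 7: rhs = 13, matching y values: none (0 points).
  x = 8: rhs = 7, matching y values: 8, 11 (2 points).
  x = 9: rhs = 11, matching y values: 7, 12 (2 points).
  x = 10: rhs = 12, matching y values: none (0 points).
  x = 11: rhs = 16, matching y values: 4, 15 (2 points).
  x = 12: rhs = 10, matching y values: none (0 points).
  x = 13: rhs = 0, matching y values: 0 (1 points).
  x = 14: rhs = 11, matching y values: 7, 12 (2 points).
  x = 15: rhs = 11, matching y values: 7, 12 (2 points).
  x = 16: rhs = 6, matching y values: 5, 14 (2 points).
  x = 17: rhs = 2, matching y values: none (0 points).
  x = 18: rhs = 5, matching y values: 9, 10 (2 points).
Total affine count: 19.
Full point count |E(F_19)| = 19 + 1 = 20.
Hasse bound: |20 − (19+1)| = |0| = 0 ≤ 2√19 ≈ 8.7178 ✓.


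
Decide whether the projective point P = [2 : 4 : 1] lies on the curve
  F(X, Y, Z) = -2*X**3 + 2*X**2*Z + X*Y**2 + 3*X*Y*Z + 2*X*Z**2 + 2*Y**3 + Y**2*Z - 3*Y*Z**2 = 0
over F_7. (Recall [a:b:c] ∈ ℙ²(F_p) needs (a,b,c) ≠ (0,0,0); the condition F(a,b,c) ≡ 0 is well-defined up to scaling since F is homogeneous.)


F(2,4,1) ≡ 2 (mod 7); P is NOT on the curve.

Evaluate F(2, 4, 1) term-by-term (mod 7).
  -2*X**3 ↦ -2·8·1·1 = -16
  2*X**2*Z ↦ 2·4·1·1 = 8
  X*Y**2 ↦ 1·2·16·1 = 32
  3*X*Y*Z ↦ 3·2·4·1 = 24
  2*X*Z**2 ↦ 2·2·1·1 = 4
  2*Y**3 ↦ 2·1·64·1 = 128
  Y**2*Z ↦ 1·1·16·1 = 16
  -3*Y*Z**2 ↦ -3·1·4·1 = -12
Sum: F(2, 4, 1) = (-16) + (8) + (32) + (24) + (4) + (128) + (16) + (-12) = 184.
Reducing mod 7: 184 ≡ 2 (mod 7).
Since F(a, b, c) ≡ 2 ≠ 0 (mod 7), P does NOT lie on the curve.


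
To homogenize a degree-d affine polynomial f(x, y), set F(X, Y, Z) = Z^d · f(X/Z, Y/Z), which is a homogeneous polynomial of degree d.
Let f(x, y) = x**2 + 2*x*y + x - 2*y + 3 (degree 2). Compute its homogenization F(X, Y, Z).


F(X, Y, Z) = X**2 + 2*X*Y + X*Z - 2*Y*Z + 3*Z**2

deg(f) = 2.
Substitute x = X/Z, y = Y/Z into f, then multiply by Z^2.
  monomial 1·x^2·y^0 ↦ 1·X^2·Y^0·Z^0.
  monomial 2·x^1·y^1 ↦ 2·X^1·Y^1·Z^0.
  monomial 1·x^1·y^0 ↦ 1·X^1·Y^0·Z^1.
  monomial -2·x^0·y^1 ↦ -2·X^0·Y^1·Z^1.
  monomial 3·x^0·y^0 ↦ 3·X^0·Y^0·Z^2.
Collecting: F(X, Y, Z) = X**2 + 2*X*Y + X*Z - 2*Y*Z + 3*Z**2.


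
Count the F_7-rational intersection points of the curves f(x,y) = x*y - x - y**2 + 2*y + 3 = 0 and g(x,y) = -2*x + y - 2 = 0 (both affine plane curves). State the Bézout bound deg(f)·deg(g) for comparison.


Common zeros: ∅; count = 0; Bézout bound = 2.

deg(f) = 2, deg(g) = 1, so Bézout bound = 2.
Scan x ∈ F_7. For each x, list the y ∈ F_7 with f(x, y) ≡ 0 and those with g(x, y) ≡ 0 (mod 7); the common zeros in that column are the intersection.
  x = 0: f ≡ 0 at y ∈ {3, 6}; g ≡ 0 at y ∈ {2}; common: ∅.
  x = 1: f ≡ 0 at y ∈ ∅; g ≡ 0 at y ∈ {4}; common: ∅.
  x = 2: f ≡ 0 at y ∈ ∅; g ≡ 0 at y ∈ {6}; common: ∅.
  x = 3: f ≡ 0 at y ∈ {0, 5}; g ≡ 0 at y ∈ {1}; common: ∅.
  x = 4: f ≡ 0 at y ∈ {2, 4}; g ≡ 0 at y ∈ {3}; common: ∅.
  x = 5: f ≡ 0 at y ∈ ∅; g ≡ 0 at y ∈ {5}; common: ∅.
  x = 6: f ≡ 0 at y ∈ ∅; g ≡ 0 at y ∈ {0}; common: ∅.
Collecting: common zeros = ∅, so the count is 0.
Comparison with the Bézout bound: 0 ≤ 2 = deg(f)·deg(g), as expected for curves with no common component (the affine F_7-count falls short of the bound because intersections may lie at infinity, over extension fields, or carry multiplicity).


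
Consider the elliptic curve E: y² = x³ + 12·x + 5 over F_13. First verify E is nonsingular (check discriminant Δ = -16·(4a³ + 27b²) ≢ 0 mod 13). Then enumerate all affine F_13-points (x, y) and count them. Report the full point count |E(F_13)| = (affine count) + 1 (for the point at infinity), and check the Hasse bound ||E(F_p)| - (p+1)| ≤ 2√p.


Affine points = {(3, 4), (3, 9), (4, 0), (7, 4), (7, 9), (9, 6), (9, 7), (11, 5), (11, 8)}; affine count = 9; |E(F_13)| = 10.

Discriminant check: Δ ∝ 4a³ + 27b² = 4·12³ + 27·5² = 4·1728 + 27·25 ≡ 8 (mod 13). Nonzero ⇒ E is nonsingular.
For each x ∈ F_13, compute rhs = x³ + 12·x + 5 mod 13, then count y ∈ F_13 with y² ≡ rhs.
  x = 0: rhs = 5, matching y values: none (0 points).
  x = 1: rhs = 5, matching y values: none (0 points).
  x = 2: rhs = 11, matching y values: none (0 points).
  x = 3: rhs = 3, matching y values: 4, 9 (2 points).
  x = 4: rhs = 0, matching y values: 0 (1 points).
  x = 5: rhs = 8, matching y values: none (0 points).
  x = 6: rhs = 7, matching y values: none (0 points).
  x = 7: rhs = 3, matching y values: 4, 9 (2 points).
  x = 8: rhs = 2, matching y values: none (0 points).
  x = 9: rhs = 10, matching y values: 6, 7 (2 points).
  x = 10: rhs = 7, matching y values: none (0 points).
  x = 11: rhs = 12, matching y values: 5, 8 (2 points).
  x = 12: rhs = 5, matching y values: none (0 points).
Total affine count: 9.
Full point count |E(F_13)| = 9 + 1 = 10.
Hasse bound: |10 − (13+1)| = |-4| = 4 ≤ 2√13 ≈ 7.2111 ✓.


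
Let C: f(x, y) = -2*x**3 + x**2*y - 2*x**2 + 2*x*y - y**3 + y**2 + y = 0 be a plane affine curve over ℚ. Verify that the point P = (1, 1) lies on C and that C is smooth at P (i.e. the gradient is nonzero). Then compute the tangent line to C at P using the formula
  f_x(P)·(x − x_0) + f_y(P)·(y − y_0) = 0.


Tangent line at P: -6*x + 3*y + 3 = 0.

Step 1: f(1, 1) = 0, so P lies on C.
Step 2: partial derivatives
  f_x(x, y) = -6*x**2 + 2*x*y - 4*x + 2*y, f_y(x, y) = x**2 + 2*x - 3*y**2 + 2*y + 1.
  f_x(P) = -6, f_y(P) = 3 (gradient nonzero, so P is smooth).
Step 3: tangent line at P: -6·(x − 1) + 3·(y − 1) = 0.
Expanding: -6*x + 3*y + 3 = 0.


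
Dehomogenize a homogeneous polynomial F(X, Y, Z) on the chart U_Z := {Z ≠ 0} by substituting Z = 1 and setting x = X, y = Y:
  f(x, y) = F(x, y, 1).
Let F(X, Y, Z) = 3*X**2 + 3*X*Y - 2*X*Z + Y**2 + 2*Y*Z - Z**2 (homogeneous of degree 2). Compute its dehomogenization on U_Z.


f(x, y) = 3*x**2 + 3*x*y - 2*x + y**2 + 2*y - 1

On U_Z we set Z = 1. Each monomial c·X^i·Y^j·Z^k in F becomes c·x^i·y^j·1^k = c·x^i·y^j.
Substituting Z = 1: F(X, Y, 1) = 3*x**2 + 3*x*y - 2*x + y**2 + 2*y - 1.
Note: deg(f) ≤ deg(F) = 2; strict inequality happens when F is divisible by Z (lost terms).


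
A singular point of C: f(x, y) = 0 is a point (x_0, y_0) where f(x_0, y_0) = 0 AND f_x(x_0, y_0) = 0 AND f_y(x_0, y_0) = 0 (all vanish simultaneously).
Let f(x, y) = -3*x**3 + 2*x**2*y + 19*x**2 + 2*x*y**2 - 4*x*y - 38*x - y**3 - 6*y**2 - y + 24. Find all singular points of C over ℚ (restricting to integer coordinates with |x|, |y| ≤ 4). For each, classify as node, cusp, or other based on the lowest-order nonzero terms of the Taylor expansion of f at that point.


Singular points: {(2, -1)}; classification: node.

Compute partial derivatives:
  f_x = -9*x**2 + 4*x*y + 38*x + 2*y**2 - 4*y - 38.
  f_y = 2*x**2 + 4*x*y - 4*x - 3*y**2 - 12*y - 1.
Scan x_0 ∈ {−4, ..., 4}. For each x_0, f_y(x_0, y) is a polynomial in y; find its integer roots y ∈ {−4, ..., 4}, then test f_x and f at those candidates.
  x = -4: f_y(-4, y) = -3*y**2 - 28*y + 47; no integer root y with |y| ≤ 4.
  x = -3: f_y(-3, y) = -3*y**2 - 24*y + 29; no integer root y with |y| ≤ 4.
  x = -2: f_y(-2, y) = -3*y**2 - 20*y + 15; no integer root y with |y| ≤ 4.
  x = -1: f_y(-1, y) = -3*y**2 - 16*y + 5; no integer root y with |y| ≤ 4.
  x = 0: f_y(0, y) = -3*y**2 - 12*y - 1; no integer root y with |y| ≤ 4.
  x = 1: f_y(1, y) = -3*y**2 - 8*y - 3; no integer root y with |y| ≤ 4.
  x = 2: f_y(2, y) = -3*y**2 - 4*y - 1; vanishes at y ∈ {-1}. (2, -1): f_x = 0, f = 0 — SINGULAR.
  x = 3: f_y(3, y) = 5 - 3*y**2; no integer root y with |y| ≤ 4.
  x = 4: f_y(4, y) = -3*y**2 + 4*y + 15; vanishes at y ∈ {3}. (4, 3): f_x = 24 ≠ 0.
Only singular point on the grid: (2, -1).
Classify: substitute x = 2 + u, y = -1 + v and expand: f = -3*u**3 + 2*u**2*v - u**2 + 2*u*v**2 - v**3 + v**2.
No constant or linear terms (consistent with a singular point). Quadratic part: -u**2 + v**2. Cubic part: -3*u**3 + 2*u**2*v + 2*u*v**2 - v**3.
The quadratic part v**2 - u**2 = (v − u)(v + u) splits into two distinct linear factors, so there are two distinct tangent lines y − -1 = ±(x − 2) — this is a node (ordinary double point).
Classification: node.


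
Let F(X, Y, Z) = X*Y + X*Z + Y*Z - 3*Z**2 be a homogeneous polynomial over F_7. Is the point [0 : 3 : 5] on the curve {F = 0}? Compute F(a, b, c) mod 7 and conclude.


F(0,3,5) ≡ 3 (mod 7); P is NOT on the curve.

Evaluate F(0, 3, 5) term-by-term (mod 7).
  X*Y ↦ 1·0·3·1 = 0
  X*Z ↦ 1·0·1·5 = 0
  Y*Z ↦ 1·1·3·5 = 15
  -3*Z**2 ↦ -3·1·1·25 = -75
Sum: F(0, 3, 5) = (0) + (0) + (15) + (-75) = -60.
Reducing mod 7: -60 ≡ 3 (mod 7).
Since F(a, b, c) ≡ 3 ≠ 0 (mod 7), P does NOT lie on the curve.


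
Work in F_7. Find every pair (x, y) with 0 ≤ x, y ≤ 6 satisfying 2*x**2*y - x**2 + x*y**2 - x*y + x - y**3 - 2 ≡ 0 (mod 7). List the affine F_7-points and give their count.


Affine F_7-points: {(2, 5), (2, 6), (4, 0), (4, 4), (5, 5), (6, 6)}; count = 6.

For each of the 49 pairs (x, y) ∈ F_7², evaluate f(x, y) mod 7. Record the zeros.
  x = 0: [0↦5, 1↦4, 2↦4, 3↦6, 4↦4, 5↦6, 6↦6]  zeros at y ∈ ∅
  x = 1: [0↦5, 1↦6, 2↦3, 3↦4, 4↦3, 5↦1, 6↦6]  zeros at y ∈ ∅
  x = 2: [0↦3, 1↦3, 2↦1, 3↦5, 4↦2, 5↦0, 6↦0]  zeros at y ∈ {5, 6}
  x = 3: [0↦6, 1↦2, 2↦5, 3↦2, 4↦1, 5↦3, 6↦2]  zeros at y ∈ ∅
  x = 4: [0↦0, 1↦3, 2↦1, 3↦2, 4↦0, 5↦3, 6↦5]  zeros at y ∈ {0, 4}
  x = 5: [0↦6, 1↦6, 2↦3, 3↦5, 4↦6, 5↦0, 6↦2]  zeros at y ∈ {5}
  x = 6: [0↦3, 1↦4, 2↦4, 3↦4, 4↦5, 5↦1, 6↦0]  zeros at y ∈ {6}
Collecting zeros: affine points = {(2, 5), (2, 6), (4, 0), (4, 4), (5, 5), (6, 6)}.
Total count |C(F_7)_aff| = 6.


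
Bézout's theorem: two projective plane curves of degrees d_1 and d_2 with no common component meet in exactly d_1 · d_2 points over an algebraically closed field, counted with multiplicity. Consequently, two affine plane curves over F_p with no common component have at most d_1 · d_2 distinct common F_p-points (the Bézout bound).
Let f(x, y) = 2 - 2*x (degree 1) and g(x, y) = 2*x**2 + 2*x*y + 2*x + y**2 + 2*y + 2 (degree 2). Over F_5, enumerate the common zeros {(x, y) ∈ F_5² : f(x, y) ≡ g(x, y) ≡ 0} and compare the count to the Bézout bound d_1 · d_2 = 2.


Common zeros: ∅; count = 0; Bézout bound = 2.

deg(f) = 1, deg(g) = 2, so Bézout bound = 2.
Scan x ∈ F_5. For each x, list the y ∈ F_5 with f(x, y) ≡ 0 and those with g(x, y) ≡ 0 (mod 5); the common zeros in that column are the intersection.
  x = 0: f ≡ 0 at y ∈ ∅; g ≡ 0 at y ∈ {1, 2}; common: ∅.
  x = 1: f ≡ 0 at y ∈ {0, 1, 2, 3, 4}; g ≡ 0 at y ∈ ∅; common: ∅.
  x = 2: f ≡ 0 at y ∈ ∅; g ≡ 0 at y ∈ {2}; common: ∅.
  x = 3: f ≡ 0 at y ∈ ∅; g ≡ 0 at y ∈ {1}; common: ∅.
  x = 4: f ≡ 0 at y ∈ ∅; g ≡ 0 at y ∈ ∅; common: ∅.
Collecting: common zeros = ∅, so the count is 0.
Comparison with the Bézout bound: 0 ≤ 2 = deg(f)·deg(g), as expected for curves with no common component (the affine F_5-count falls short of the bound because intersections may lie at infinity, over extension fields, or carry multiplicity).


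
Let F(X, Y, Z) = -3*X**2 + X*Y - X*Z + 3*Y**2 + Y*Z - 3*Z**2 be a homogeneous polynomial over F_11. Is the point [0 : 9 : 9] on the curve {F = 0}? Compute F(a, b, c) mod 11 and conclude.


F(0,9,9) ≡ 4 (mod 11); P is NOT on the curve.

Evaluate F(0, 9, 9) term-by-term (mod 11).
  -3*X**2 ↦ -3·0·1·1 = 0
  X*Y ↦ 1·0·9·1 = 0
  -X*Z ↦ -1·0·1·9 = 0
  3*Y**2 ↦ 3·1·81·1 = 243
  Y*Z ↦ 1·1·9·9 = 81
  -3*Z**2 ↦ -3·1·1·81 = -243
Sum: F(0, 9, 9) = (0) + (0) + (0) + (243) + (81) + (-243) = 81.
Reducing mod 11: 81 ≡ 4 (mod 11).
Since F(a, b, c) ≡ 4 ≠ 0 (mod 11), P does NOT lie on the curve.


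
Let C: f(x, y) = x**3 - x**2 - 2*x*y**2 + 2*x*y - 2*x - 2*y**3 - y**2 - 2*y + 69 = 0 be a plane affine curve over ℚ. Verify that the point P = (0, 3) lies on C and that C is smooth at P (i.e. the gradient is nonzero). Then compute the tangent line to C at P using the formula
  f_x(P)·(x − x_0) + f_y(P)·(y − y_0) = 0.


Tangent line at P: -14*x - 62*y + 186 = 0.

Step 1: f(0, 3) = 0, so P lies on C.
Step 2: partial derivatives
  f_x(x, y) = 3*x**2 - 2*x - 2*y**2 + 2*y - 2, f_y(x, y) = -4*x*y + 2*x - 6*y**2 - 2*y - 2.
  f_x(P) = -14, f_y(P) = -62 (gradient nonzero, so P is smooth).
Step 3: tangent line at P: -14·(x − 0) + -62·(y − 3) = 0.
Expanding: -14*x - 62*y + 186 = 0.


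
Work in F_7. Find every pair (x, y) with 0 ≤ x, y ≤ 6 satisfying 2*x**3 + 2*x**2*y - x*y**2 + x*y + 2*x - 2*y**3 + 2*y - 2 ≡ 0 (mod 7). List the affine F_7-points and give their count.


Affine F_7-points: {(0, 2), (5, 1), (5, 2), (5, 5), (6, 3)}; count = 5.

For each of the 49 pairs (x, y) ∈ F_7², evaluate f(x, y) mod 7. Record the zeros.
  x = 0: [0↦5, 1↦5, 2↦0, 3↦6, 4↦4, 5↦3, 6↦5]  zeros at y ∈ {2}
  x = 1: [0↦2, 1↦4, 2↦6, 3↦3, 4↦4, 5↦4, 6↦5]  zeros at y ∈ ∅
  x = 2: [0↦4, 1↦5, 2↦4, 3↦3, 4↦4, 5↦2, 6↦6]  zeros at y ∈ ∅
  x = 3: [0↦2, 1↦6, 2↦6, 3↦4, 4↦2, 5↦2, 6↦6]  zeros at y ∈ ∅
  x = 4: [0↦1, 1↦5, 2↦3, 3↦4, 4↦3, 5↦2, 6↦3]  zeros at y ∈ ∅
  x = 5: [0↦6, 1↦0, 2↦0, 3↦1, 4↦5, 5↦0, 6↦2]  zeros at y ∈ {1, 2, 5}
  x = 6: [0↦1, 1↦3, 2↦2, 3↦0, 4↦6, 5↦1, 6↦1]  zeros at y ∈ {3}
Collecting zeros: affine points = {(0, 2), (5, 1), (5, 2), (5, 5), (6, 3)}.
Total count |C(F_7)_aff| = 5.


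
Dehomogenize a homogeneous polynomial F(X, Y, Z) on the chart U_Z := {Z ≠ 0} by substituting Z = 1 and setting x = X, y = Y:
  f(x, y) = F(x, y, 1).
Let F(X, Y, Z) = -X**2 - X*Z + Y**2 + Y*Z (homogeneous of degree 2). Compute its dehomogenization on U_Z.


f(x, y) = -x**2 - x + y**2 + y

On U_Z we set Z = 1. Each monomial c·X^i·Y^j·Z^k in F becomes c·x^i·y^j·1^k = c·x^i·y^j.
Substituting Z = 1: F(X, Y, 1) = -x**2 - x + y**2 + y.
Note: deg(f) ≤ deg(F) = 2; strict inequality happens when F is divisible by Z (lost terms).


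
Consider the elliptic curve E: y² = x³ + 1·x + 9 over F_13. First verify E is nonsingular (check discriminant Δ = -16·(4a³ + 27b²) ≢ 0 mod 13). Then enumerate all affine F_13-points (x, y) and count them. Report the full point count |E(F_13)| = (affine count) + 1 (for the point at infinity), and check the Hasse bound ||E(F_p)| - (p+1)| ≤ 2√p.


Affine points = {(0, 3), (0, 10), (3, 0), (4, 5), (4, 8), (5, 3), (5, 10), (6, 6), (6, 7), (8, 3), (8, 10), (11, 5), (11, 8)}; affine count = 13; |E(F_13)| = 14.

Discriminant check: Δ ∝ 4a³ + 27b² = 4·1³ + 27·9² = 4·1 + 27·81 ≡ 7 (mod 13). Nonzero ⇒ E is nonsingular.
For each x ∈ F_13, compute rhs = x³ + 1·x + 9 mod 13, then count y ∈ F_13 with y² ≡ rhs.
  x = 0: rhs = 9, matching y values: 3, 10 (2 points).
  x = 1: rhs = 11, matching y values: none (0 points).
  x = 2: rhs = 6, matching y values: none (0 points).
  x = 3: rhs = 0, matching y values: 0 (1 points).
  x = 4: rhs = 12, matching y values: 5, 8 (2 points).
  x = 5: rhs = 9, matching y values: 3, 10 (2 points).
  x = 6: rhs = 10, matching y values: 6, 7 (2 points).
  x = 7: rhs = 8, matching y values: none (0 points).
  x = 8: rhs = 9, matching y values: 3, 10 (2 points).
  x = 9: rhs = 6, matching y values: none (0 points).
  x = 10: rhs = 5, matching y values: none (0 points).
  x = 11: rhs = 12, matching y values: 5, 8 (2 points).
  x = 12: rhs = 7, matching y values: none (0 points).
Total affine count: 13.
Full point count |E(F_13)| = 13 + 1 = 14.
Hasse bound: |14 − (13+1)| = |0| = 0 ≤ 2√13 ≈ 7.2111 ✓.


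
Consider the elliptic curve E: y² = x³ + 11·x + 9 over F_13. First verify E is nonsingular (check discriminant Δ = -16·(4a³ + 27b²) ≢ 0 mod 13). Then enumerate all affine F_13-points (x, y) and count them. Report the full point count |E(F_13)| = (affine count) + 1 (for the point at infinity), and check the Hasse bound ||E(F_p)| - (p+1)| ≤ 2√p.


Affine points = {(0, 3), (0, 10), (2, 0), (3, 2), (3, 11), (4, 0), (7, 0), (10, 1), (10, 12), (12, 6), (12, 7)}; affine count = 11; |E(F_13)| = 12.

Discriminant check: Δ ∝ 4a³ + 27b² = 4·11³ + 27·9² = 4·1331 + 27·81 ≡ 10 (mod 13). Nonzero ⇒ E is nonsingular.
For each x ∈ F_13, compute rhs = x³ + 11·x + 9 mod 13, then count y ∈ F_13 with y² ≡ rhs.
  x = 0: rhs = 9, matching y values: 3, 10 (2 points).
  x = 1: rhs = 8, matching y values: none (0 points).
  x = 2: rhs = 0, matching y values: 0 (1 points).
  x = 3: rhs = 4, matching y values: 2, 11 (2 points).
  x = 4: rhs = 0, matching y values: 0 (1 points).
  x = 5: rhs = 7, matching y values: none (0 points).
  x = 6: rhs = 5, matching y values: none (0 points).
  x = 7: rhs = 0, matching y values: 0 (1 points).
  x = 8: rhs = 11, matching y values: none (0 points).
  x = 9: rhs = 5, matching y values: none (0 points).
  x = 10: rhs = 1, matching y values: 1, 12 (2 points).
  x = 11: rhs = 5, matching y values: none (0 points).
  x = 12: rhs = 10, matching y values: 6, 7 (2 points).
Total affine count: 11.
Full point count |E(F_13)| = 11 + 1 = 12.
Hasse bound: |12 − (13+1)| = |-2| = 2 ≤ 2√13 ≈ 7.2111 ✓.


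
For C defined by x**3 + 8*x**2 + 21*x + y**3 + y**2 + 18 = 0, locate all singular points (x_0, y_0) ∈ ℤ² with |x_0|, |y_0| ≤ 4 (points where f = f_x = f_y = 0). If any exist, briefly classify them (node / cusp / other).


Singular points: {(-3, 0)}; classification: node.

Compute partial derivatives:
  f_x = 3*x**2 + 16*x + 21.
  f_y = 3*y**2 + 2*y.
Scan x_0 ∈ {−4, ..., 4}. For each x_0, f_y(x_0, y) is a polynomial in y; find its integer roots y ∈ {−4, ..., 4}, then test f_x and f at those candidates.
  x = -4: f_y(-4, y) = 3*y**2 + 2*y; vanishes at y ∈ {0}. (-4, 0): f_x = 5 ≠ 0.
  x = -3: f_y(-3, y) = 3*y**2 + 2*y; vanishes at y ∈ {0}. (-3, 0): f_x = 0, f = 0 — SINGULAR.
  x = -2: f_y(-2, y) = 3*y**2 + 2*y; vanishes at y ∈ {0}. (-2, 0): f_x = 1 ≠ 0.
  x = -1: f_y(-1, y) = 3*y**2 + 2*y; vanishes at y ∈ {0}. (-1, 0): f_x = 8 ≠ 0.
  x = 0: f_y(0, y) = 3*y**2 + 2*y; vanishes at y ∈ {0}. (0, 0): f_x = 21 ≠ 0.
  x = 1: f_y(1, y) = 3*y**2 + 2*y; vanishes at y ∈ {0}. (1, 0): f_x = 40 ≠ 0.
  x = 2: f_y(2, y) = 3*y**2 + 2*y; vanishes at y ∈ {0}. (2, 0): f_x = 65 ≠ 0.
  x = 3: f_y(3, y) = 3*y**2 + 2*y; vanishes at y ∈ {0}. (3, 0): f_x = 96 ≠ 0.
  x = 4: f_y(4, y) = 3*y**2 + 2*y; vanishes at y ∈ {0}. (4, 0): f_x = 133 ≠ 0.
Only singular point on the grid: (-3, 0).
Classify: substitute x = -3 + u, y = 0 + v and expand: f = u**3 - u**2 + v**3 + v**2.
No constant or linear terms (consistent with a singular point). Quadratic part: -u**2 + v**2. Cubic part: u**3 + v**3.
The quadratic part v**2 - u**2 = (v − u)(v + u) splits into two distinct linear factors, so there are two distinct tangent lines y − 0 = ±(x − -3) — this is a node (ordinary double point).
Classification: node.


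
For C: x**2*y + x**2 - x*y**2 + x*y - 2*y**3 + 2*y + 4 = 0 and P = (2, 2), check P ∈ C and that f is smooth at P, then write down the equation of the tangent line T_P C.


Tangent line at P: 10*x - 24*y + 28 = 0.

Step 1: f(2, 2) = 0, so P lies on C.
Step 2: partial derivatives
  f_x(x, y) = 2*x*y + 2*x - y**2 + y, f_y(x, y) = x**2 - 2*x*y + x - 6*y**2 + 2.
  f_x(P) = 10, f_y(P) = -24 (gradient nonzero, so P is smooth).
Step 3: tangent line at P: 10·(x − 2) + -24·(y − 2) = 0.
Expanding: 10*x - 24*y + 28 = 0.


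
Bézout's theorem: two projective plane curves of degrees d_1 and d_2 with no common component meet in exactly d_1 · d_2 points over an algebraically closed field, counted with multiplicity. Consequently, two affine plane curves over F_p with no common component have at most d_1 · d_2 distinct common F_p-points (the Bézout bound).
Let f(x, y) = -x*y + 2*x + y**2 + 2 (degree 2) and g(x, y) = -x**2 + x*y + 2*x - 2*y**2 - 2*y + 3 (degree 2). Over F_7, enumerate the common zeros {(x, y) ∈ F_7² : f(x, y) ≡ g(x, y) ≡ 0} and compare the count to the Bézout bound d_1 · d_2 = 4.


Common zeros: {(6, 0)}; count = 1; Bézout bound = 4.

deg(f) = 2, deg(g) = 2, so Bézout bound = 4.
Scan x ∈ F_7. For each x, list the y ∈ F_7 with f(x, y) ≡ 0 and those with g(x, y) ≡ 0 (mod 7); the common zeros in that column are the intersection.
  x = 0: f ≡ 0 at y ∈ ∅; g ≡ 0 at y ∈ {3}; common: ∅.
  x = 1: f ≡ 0 at y ∈ ∅; g ≡ 0 at y ∈ ∅; common: ∅.
  x = 2: f ≡ 0 at y ∈ {4, 5}; g ≡ 0 at y ∈ ∅; common: ∅.
  x = 3: f ≡ 0 at y ∈ ∅; g ≡ 0 at y ∈ {0, 4}; common: ∅.
  x = 4: f ≡ 0 at y ∈ {1, 3}; g ≡ 0 at y ∈ ∅; common: ∅.
  x = 5: f ≡ 0 at y ∈ ∅; g ≡ 0 at y ∈ {2, 3}; common: ∅.
  x = 6: f ≡ 0 at y ∈ {0, 6}; g ≡ 0 at y ∈ {0, 2}; common: {0}.
Collecting: common zeros = {(6, 0)}, so the count is 1.
Comparison with the Bézout bound: 1 ≤ 4 = deg(f)·deg(g), as expected for curves with no common component (the affine F_7-count falls short of the bound because intersections may lie at infinity, over extension fields, or carry multiplicity).


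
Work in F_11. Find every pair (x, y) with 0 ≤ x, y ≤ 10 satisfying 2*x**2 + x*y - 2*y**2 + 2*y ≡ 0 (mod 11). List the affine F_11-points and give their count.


Affine F_11-points: {(0, 0), (0, 1), (1, 2), (1, 5), (2, 5), (2, 8), (3, 9), (3, 10), (5, 1), (5, 8), (9, 2), (9, 9)}; count = 12.

For each of the 121 pairs (x, y) ∈ F_11², evaluate f(x, y) mod 11. Record the zeros.
  x = 0: [0↦0, 1↦0, 2↦7, 3↦10, 4↦9, 5↦4, 6↦6, 7↦4, 8↦9, 9↦10, 10↦7]  zeros at y ∈ {0, 1}
  x = 1: [0↦2, 1↦3, 2↦0, 3↦4, 4↦4, 5↦0, 6↦3, 7↦2, 8↦8, 9↦10, 10↦8]  zeros at y ∈ {2, 5}
  x = 2: [0↦8, 1↦10, 2↦8, 3↦2, 4↦3, 5↦0, 6↦4, 7↦4, 8↦0, 9↦3, 10↦2]  zeros at y ∈ {5, 8}
  x = 3: [0↦7, 1↦10, 2↦9, 3↦4, 4↦6, 5↦4, 6↦9, 7↦10, 8↦7, 9↦0, 10↦0]  zeros at y ∈ {9, 10}
  x = 4: [0↦10, 1↦3, 2↦3, 3↦10, 4↦2, 5↦1, 6↦7, 7↦9, 8↦7, 9↦1, 10↦2]  zeros at y ∈ ∅
  x = 5: [0↦6, 1↦0, 2↦1, 3↦9, 4↦2, 5↦2, 6↦9, 7↦1, 8↦0, 9↦6, 10↦8]  zeros at y ∈ {1, 8}
  x = 6: [0↦6, 1↦1, 2↦3, 3↦1, 4↦6, 5↦7, 6↦4, 7↦8, 8↦8, 9↦4, 10↦7]  zeros at y ∈ ∅
  x = 7: [0↦10, 1↦6, 2↦9, 3↦8, 4↦3, 5↦5, 6↦3, 7↦8, 8↦9, 9↦6, 10↦10]  zeros at y ∈ ∅
  x = 8: [0↦7, 1↦4, 2↦8, 3↦8, 4↦4, 5↦7, 6↦6, 7↦1, 8↦3, 9↦1, 10↦6]  zeros at y ∈ ∅
  x = 9: [0↦8, 1↦6, 2↦0, 3↦1, 4↦9, 5↦2, 6↦2, 7↦9, 8↦1, 9↦0, 10↦6]  zeros at y ∈ {2, 9}
  x = 10: [0↦2, 1↦1, 2↦7, 3↦9, 4↦7, 5↦1, 6↦2, 7↦10, 8↦3, 9↦3, 10↦10]  zeros at y ∈ ∅
Collecting zeros: affine points = {(0, 0), (0, 1), (1, 2), (1, 5), (2, 5), (2, 8), (3, 9), (3, 10), (5, 1), (5, 8), (9, 2), (9, 9)}.
Total count |C(F_11)_aff| = 12.


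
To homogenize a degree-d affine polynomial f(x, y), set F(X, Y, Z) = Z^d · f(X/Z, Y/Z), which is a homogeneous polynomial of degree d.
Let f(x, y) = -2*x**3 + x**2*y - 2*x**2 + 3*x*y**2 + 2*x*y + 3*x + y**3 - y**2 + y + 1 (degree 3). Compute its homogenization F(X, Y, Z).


F(X, Y, Z) = -2*X**3 + X**2*Y - 2*X**2*Z + 3*X*Y**2 + 2*X*Y*Z + 3*X*Z**2 + Y**3 - Y**2*Z + Y*Z**2 + Z**3

deg(f) = 3.
Substitute x = X/Z, y = Y/Z into f, then multiply by Z^3.
  monomial -2·x^3·y^0 ↦ -2·X^3·Y^0·Z^0.
  monomial 1·x^2·y^1 ↦ 1·X^2·Y^1·Z^0.
  monomial -2·x^2·y^0 ↦ -2·X^2·Y^0·Z^1.
  monomial 3·x^1·y^2 ↦ 3·X^1·Y^2·Z^0.
  monomial 2·x^1·y^1 ↦ 2·X^1·Y^1·Z^1.
  monomial 3·x^1·y^0 ↦ 3·X^1·Y^0·Z^2.
  monomial 1·x^0·y^3 ↦ 1·X^0·Y^3·Z^0.
  monomial -1·x^0·y^2 ↦ -1·X^0·Y^2·Z^1.
  monomial 1·x^0·y^1 ↦ 1·X^0·Y^1·Z^2.
  monomial 1·x^0·y^0 ↦ 1·X^0·Y^0·Z^3.
Collecting: F(X, Y, Z) = -2*X**3 + X**2*Y - 2*X**2*Z + 3*X*Y**2 + 2*X*Y*Z + 3*X*Z**2 + Y**3 - Y**2*Z + Y*Z**2 + Z**3.


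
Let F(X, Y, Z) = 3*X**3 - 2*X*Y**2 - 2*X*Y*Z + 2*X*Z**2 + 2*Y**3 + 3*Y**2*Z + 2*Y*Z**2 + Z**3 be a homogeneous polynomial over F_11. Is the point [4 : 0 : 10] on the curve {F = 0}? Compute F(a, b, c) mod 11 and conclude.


F(4,0,10) ≡ 1 (mod 11); P is NOT on the curve.

Evaluate F(4, 0, 10) term-by-term (mod 11).
  3*X**3 ↦ 3·64·1·1 = 192
  -2*X*Y**2 ↦ -2·4·0·1 = 0
  -2*X*Y*Z ↦ -2·4·0·10 = 0
  2*X*Z**2 ↦ 2·4·1·100 = 800
  2*Y**3 ↦ 2·1·0·1 = 0
  3*Y**2*Z ↦ 3·1·0·10 = 0
  2*Y*Z**2 ↦ 2·1·0·100 = 0
  Z**3 ↦ 1·1·1·1000 = 1000
Sum: F(4, 0, 10) = (192) + (0) + (0) + (800) + (0) + (0) + (0) + (1000) = 1992.
Reducing mod 11: 1992 ≡ 1 (mod 11).
Since F(a, b, c) ≡ 1 ≠ 0 (mod 11), P does NOT lie on the curve.


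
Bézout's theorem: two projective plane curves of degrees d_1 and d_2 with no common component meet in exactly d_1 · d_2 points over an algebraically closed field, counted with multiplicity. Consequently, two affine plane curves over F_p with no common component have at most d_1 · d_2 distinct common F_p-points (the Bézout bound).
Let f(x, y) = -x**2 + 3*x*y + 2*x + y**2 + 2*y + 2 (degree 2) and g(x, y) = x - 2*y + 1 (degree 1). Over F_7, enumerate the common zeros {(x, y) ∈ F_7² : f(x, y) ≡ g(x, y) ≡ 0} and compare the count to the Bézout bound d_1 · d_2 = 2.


Common zeros: ∅; count = 0; Bézout bound = 2.

deg(f) = 2, deg(g) = 1, so Bézout bound = 2.
Scan x ∈ F_7. For each x, list the y ∈ F_7 with f(x, y) ≡ 0 and those with g(x, y) ≡ 0 (mod 7); the common zeros in that column are the intersection.
  x = 0: f ≡ 0 at y ∈ ∅; g ≡ 0 at y ∈ {4}; common: ∅.
  x = 1: f ≡ 0 at y ∈ ∅; g ≡ 0 at y ∈ {1}; common: ∅.
  x = 2: f ≡ 0 at y ∈ {3}; g ≡ 0 at y ∈ {5}; common: ∅.
  x = 3: f ≡ 0 at y ∈ ∅; g ≡ 0 at y ∈ {2}; common: ∅.
  x = 4: f ≡ 0 at y ∈ ∅; g ≡ 0 at y ∈ {6}; common: ∅.
  x = 5: f ≡ 0 at y ∈ ∅; g ≡ 0 at y ∈ {3}; common: ∅.
  x = 6: f ≡ 0 at y ∈ ∅; g ≡ 0 at y ∈ {0}; common: ∅.
Collecting: common zeros = ∅, so the count is 0.
Comparison with the Bézout bound: 0 ≤ 2 = deg(f)·deg(g), as expected for curves with no common component (the affine F_7-count falls short of the bound because intersections may lie at infinity, over extension fields, or carry multiplicity).


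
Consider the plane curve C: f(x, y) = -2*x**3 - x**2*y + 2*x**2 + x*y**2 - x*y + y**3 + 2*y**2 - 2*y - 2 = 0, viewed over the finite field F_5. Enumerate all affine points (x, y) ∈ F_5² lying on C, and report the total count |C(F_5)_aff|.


Affine F_5-points: {(0, 2), (1, 2), (1, 3), (2, 0), (3, 4), (4, 2)}; count = 6.

For each of the 25 pairs (x, y) ∈ F_5², evaluate f(x, y) mod 5. Record the zeros.
  x = 0: [0↦3, 1↦4, 2↦0, 3↦2, 4↦1]  zeros at y ∈ {2}
  x = 1: [0↦3, 1↦3, 2↦0, 3↦0, 4↦4]  zeros at y ∈ {2, 3}
  x = 2: [0↦0, 1↦2, 2↦3, 3↦4, 4↦1]  zeros at y ∈ {0}
  x = 3: [0↦2, 1↦4, 2↦2, 3↦2, 4↦0]  zeros at y ∈ {4}
  x = 4: [0↦2, 1↦2, 2↦0, 3↦2, 4↦4]  zeros at y ∈ {2}
Collecting zeros: affine points = {(0, 2), (1, 2), (1, 3), (2, 0), (3, 4), (4, 2)}.
Total count |C(F_5)_aff| = 6.


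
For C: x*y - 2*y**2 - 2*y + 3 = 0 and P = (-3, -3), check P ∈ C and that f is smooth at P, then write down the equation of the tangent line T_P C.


Tangent line at P: -3*x + 7*y + 12 = 0.

Step 1: f(-3, -3) = 0, so P lies on C.
Step 2: partial derivatives
  f_x(x, y) = y, f_y(x, y) = x - 4*y - 2.
  f_x(P) = -3, f_y(P) = 7 (gradient nonzero, so P is smooth).
Step 3: tangent line at P: -3·(x − -3) + 7·(y − -3) = 0.
Expanding: -3*x + 7*y + 12 = 0.


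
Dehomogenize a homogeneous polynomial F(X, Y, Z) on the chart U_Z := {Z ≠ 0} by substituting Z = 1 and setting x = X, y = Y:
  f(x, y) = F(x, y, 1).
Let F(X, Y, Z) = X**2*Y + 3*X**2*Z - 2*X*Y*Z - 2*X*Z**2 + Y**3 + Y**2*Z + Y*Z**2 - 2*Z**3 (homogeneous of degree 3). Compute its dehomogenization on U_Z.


f(x, y) = x**2*y + 3*x**2 - 2*x*y - 2*x + y**3 + y**2 + y - 2

On U_Z we set Z = 1. Each monomial c·X^i·Y^j·Z^k in F becomes c·x^i·y^j·1^k = c·x^i·y^j.
Substituting Z = 1: F(X, Y, 1) = x**2*y + 3*x**2 - 2*x*y - 2*x + y**3 + y**2 + y - 2.
Note: deg(f) ≤ deg(F) = 3; strict inequality happens when F is divisible by Z (lost terms).


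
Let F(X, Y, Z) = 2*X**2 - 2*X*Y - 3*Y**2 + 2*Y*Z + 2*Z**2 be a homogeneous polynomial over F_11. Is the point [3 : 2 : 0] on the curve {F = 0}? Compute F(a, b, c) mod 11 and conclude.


F(3,2,0) ≡ 5 (mod 11); P is NOT on the curve.

Evaluate F(3, 2, 0) term-by-term (mod 11).
  2*X**2 ↦ 2·9·1·1 = 18
  -2*X*Y ↦ -2·3·2·1 = -12
  -3*Y**2 ↦ -3·1·4·1 = -12
  2*Y*Z ↦ 2·1·2·0 = 0
  2*Z**2 ↦ 2·1·1·0 = 0
Sum: F(3, 2, 0) = (18) + (-12) + (-12) + (0) + (0) = -6.
Reducing mod 11: -6 ≡ 5 (mod 11).
Since F(a, b, c) ≡ 5 ≠ 0 (mod 11), P does NOT lie on the curve.


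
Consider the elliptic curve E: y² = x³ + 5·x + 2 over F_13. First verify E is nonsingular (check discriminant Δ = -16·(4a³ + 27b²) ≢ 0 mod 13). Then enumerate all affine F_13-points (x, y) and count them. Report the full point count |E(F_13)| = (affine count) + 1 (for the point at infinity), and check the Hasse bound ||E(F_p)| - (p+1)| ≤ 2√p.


Affine points = {(5, 3), (5, 10), (6, 1), (6, 12), (7, 4), (7, 9), (9, 3), (9, 10), (10, 5), (10, 8), (11, 6), (11, 7), (12, 3), (12, 10)}; affine count = 14; |E(F_13)| = 15.

Discriminant check: Δ ∝ 4a³ + 27b² = 4·5³ + 27·2² = 4·125 + 27·4 ≡ 10 (mod 13). Nonzero ⇒ E is nonsingular.
For each x ∈ F_13, compute rhs = x³ + 5·x + 2 mod 13, then count y ∈ F_13 with y² ≡ rhs.
  x = 0: rhs = 2, matching y values: none (0 points).
  x = 1: rhs = 8, matching y values: none (0 points).
  x = 2: rhs = 7, matching y values: none (0 points).
  x = 3: rhs = 5, matching y values: none (0 points).
  x = 4: rhs = 8, matching y values: none (0 points).
  x = 5: rhs = 9, matching y values: 3, 10 (2 points).
  x = 6: rhs = 1, matching y values: 1, 12 (2 points).
  x = 7: rhs = 3, matching y values: 4, 9 (2 points).
  x = 8: rhs = 8, matching y values: none (0 points).
  x = 9: rhs = 9, matching y values: 3, 10 (2 points).
  x = 10: rhs = 12, matching y values: 5, 8 (2 points).
  x = 11: rhs = 10, matching y values: 6, 7 (2 points).
  x = 12: rhs = 9, matching y values: 3, 10 (2 points).
Total affine count: 14.
Full point count |E(F_13)| = 14 + 1 = 15.
Hasse bound: |15 − (13+1)| = |1| = 1 ≤ 2√13 ≈ 7.2111 ✓.


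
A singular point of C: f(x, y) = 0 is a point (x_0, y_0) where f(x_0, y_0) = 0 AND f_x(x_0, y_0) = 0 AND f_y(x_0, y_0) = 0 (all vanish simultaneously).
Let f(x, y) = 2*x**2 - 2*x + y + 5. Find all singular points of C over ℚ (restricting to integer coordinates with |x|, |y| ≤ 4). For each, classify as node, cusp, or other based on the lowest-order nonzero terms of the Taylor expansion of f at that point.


No singular points in the scanned grid; C is smooth there.

Compute partial derivatives:
  f_x = 4*x - 2.
  f_y = 1.
f_y = 1 is a nonzero constant, so f_y never vanishes: no point (x, y) can satisfy f = f_x = f_y = 0. In particular no (x, y) ∈ {−4, ..., 4}² is singular; the curve is smooth.


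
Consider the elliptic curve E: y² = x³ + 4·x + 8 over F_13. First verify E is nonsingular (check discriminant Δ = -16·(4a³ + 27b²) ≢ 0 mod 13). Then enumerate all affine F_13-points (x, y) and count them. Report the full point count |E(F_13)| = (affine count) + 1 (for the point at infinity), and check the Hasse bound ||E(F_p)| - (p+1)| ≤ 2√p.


Affine points = {(1, 0), (4, 6), (4, 7), (5, 6), (5, 7), (6, 1), (6, 12), (12, 4), (12, 9)}; affine count = 9; |E(F_13)| = 10.

Discriminant check: Δ ∝ 4a³ + 27b² = 4·4³ + 27·8² = 4·64 + 27·64 ≡ 8 (mod 13). Nonzero ⇒ E is nonsingular.
For each x ∈ F_13, compute rhs = x³ + 4·x + 8 mod 13, then count y ∈ F_13 with y² ≡ rhs.
  x = 0: rhs = 8, matching y values: none (0 points).
  x = 1: rhs = 0, matching y values: 0 (1 points).
  x = 2: rhs = 11, matching y values: none (0 points).
  x = 3: rhs = 8, matching y values: none (0 points).
  x = 4: rhs = 10, matching y values: 6, 7 (2 points).
  x = 5: rhs = 10, matching y values: 6, 7 (2 points).
  x = 6: rhs = 1, matching y values: 1, 12 (2 points).
  x = 7: rhs = 2, matching y values: none (0 points).
  x = 8: rhs = 6, matching y values: none (0 points).
  x = 9: rhs = 6, matching y values: none (0 points).
  x = 10: rhs = 8, matching y values: none (0 points).
  x = 11: rhs = 5, matching y values: none (0 points).
  x = 12: rhs = 3, matching y values: 4, 9 (2 points).
Total affine count: 9.
Full point count |E(F_13)| = 9 + 1 = 10.
Hasse bound: |10 − (13+1)| = |-4| = 4 ≤ 2√13 ≈ 7.2111 ✓.
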